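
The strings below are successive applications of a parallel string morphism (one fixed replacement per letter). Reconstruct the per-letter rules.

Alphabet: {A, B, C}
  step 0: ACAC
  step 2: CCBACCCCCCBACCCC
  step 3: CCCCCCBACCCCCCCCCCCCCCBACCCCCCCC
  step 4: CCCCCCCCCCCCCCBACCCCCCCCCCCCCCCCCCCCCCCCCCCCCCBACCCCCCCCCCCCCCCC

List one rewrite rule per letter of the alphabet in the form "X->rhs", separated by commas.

  step 3 ⇒ step 4: CCCCCCBACCCCCCCCCCCCCCBACCCCCCCC ⇒ CC·CC·CC·CC·CC·CC·CC·BA·CC·CC·CC·CC·CC·CC·CC·CC·CC·CC·CC·CC·CC·CC·CC·BA·CC·CC·CC·CC·CC·CC·CC·CC
    A ↦ BA
    B ↦ CC
    C ↦ CC

A->BA, B->CC, C->CC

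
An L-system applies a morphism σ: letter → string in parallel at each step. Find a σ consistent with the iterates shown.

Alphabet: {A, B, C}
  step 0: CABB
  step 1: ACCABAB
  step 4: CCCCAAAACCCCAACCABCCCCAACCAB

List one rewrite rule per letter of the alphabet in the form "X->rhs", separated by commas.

  step 0 ⇒ step 1: CABB ⇒ A·CC·AB·AB
    A ↦ CC
    B ↦ AB
    C ↦ A

A->CC, B->AB, C->A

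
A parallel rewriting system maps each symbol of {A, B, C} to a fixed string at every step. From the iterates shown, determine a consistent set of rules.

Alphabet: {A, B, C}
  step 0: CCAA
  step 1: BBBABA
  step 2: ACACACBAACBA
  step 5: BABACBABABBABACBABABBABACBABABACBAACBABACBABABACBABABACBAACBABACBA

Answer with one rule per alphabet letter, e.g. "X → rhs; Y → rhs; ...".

A->BA, B->AC, C->B

  step 1 ⇒ step 2: BBBABA ⇒ AC·AC·AC·BA·AC·BA
    A ↦ BA
    B ↦ AC
  step 0 ⇒ step 1: CCAA ⇒ B·B·BA·BA
    C ↦ B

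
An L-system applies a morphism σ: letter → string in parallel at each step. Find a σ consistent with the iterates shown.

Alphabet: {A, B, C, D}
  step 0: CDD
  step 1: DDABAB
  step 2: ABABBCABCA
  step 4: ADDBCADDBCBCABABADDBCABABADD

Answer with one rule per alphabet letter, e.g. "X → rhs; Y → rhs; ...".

A->BC, B->A, C->DD, D->AB

  step 1 ⇒ step 2: DDABAB ⇒ AB·AB·BC·A·BC·A
    A ↦ BC
    B ↦ A
    D ↦ AB
  step 0 ⇒ step 1: CDD ⇒ DD·AB·AB
    C ↦ DD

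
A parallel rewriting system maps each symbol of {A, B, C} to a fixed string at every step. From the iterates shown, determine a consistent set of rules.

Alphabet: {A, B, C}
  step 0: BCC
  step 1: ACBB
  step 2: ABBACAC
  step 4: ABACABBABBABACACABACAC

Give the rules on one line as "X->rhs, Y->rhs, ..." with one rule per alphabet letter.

A->AB, B->AC, C->B

  step 1 ⇒ step 2: ACBB ⇒ AB·B·AC·AC
    A ↦ AB
    B ↦ AC
    C ↦ B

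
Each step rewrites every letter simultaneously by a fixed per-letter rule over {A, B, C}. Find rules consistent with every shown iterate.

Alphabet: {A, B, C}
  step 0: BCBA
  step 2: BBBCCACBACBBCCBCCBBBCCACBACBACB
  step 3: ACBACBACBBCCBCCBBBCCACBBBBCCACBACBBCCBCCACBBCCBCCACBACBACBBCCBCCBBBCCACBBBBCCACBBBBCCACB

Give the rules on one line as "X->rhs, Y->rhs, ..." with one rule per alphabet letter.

A->BB, B->ACB, C->BCC

  step 2 ⇒ step 3: BBBCCACBACBBCCBCCBBBCCACBACBACB ⇒ ACB·ACB·ACB·BCC·BCC·BB·BCC·ACB·BB·BCC·ACB·ACB·BCC·BCC·ACB·BCC·BCC·ACB·ACB·ACB·BCC·BCC·BB·BCC·ACB·BB·BCC·ACB·BB·BCC·ACB
    A ↦ BB
    B ↦ ACB
    C ↦ BCC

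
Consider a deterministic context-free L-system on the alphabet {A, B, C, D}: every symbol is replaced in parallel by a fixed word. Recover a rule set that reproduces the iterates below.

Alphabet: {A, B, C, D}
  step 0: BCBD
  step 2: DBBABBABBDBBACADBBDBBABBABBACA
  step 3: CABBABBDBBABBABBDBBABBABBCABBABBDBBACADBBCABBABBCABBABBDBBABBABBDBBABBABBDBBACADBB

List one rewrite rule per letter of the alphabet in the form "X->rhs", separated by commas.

  step 2 ⇒ step 3: DBBABBABBDBBACADBBDBBABBABBACA ⇒ C·ABB·ABB·DBB·ABB·ABB·DBB·ABB·ABB·C·ABB·ABB·DBB·ACA·DBB·C·ABB·ABB·C·ABB·ABB·DBB·ABB·ABB·DBB·ABB·ABB·DBB·ACA·DBB
    A ↦ DBB
    B ↦ ABB
    C ↦ ACA
    D ↦ C

A->DBB, B->ABB, C->ACA, D->C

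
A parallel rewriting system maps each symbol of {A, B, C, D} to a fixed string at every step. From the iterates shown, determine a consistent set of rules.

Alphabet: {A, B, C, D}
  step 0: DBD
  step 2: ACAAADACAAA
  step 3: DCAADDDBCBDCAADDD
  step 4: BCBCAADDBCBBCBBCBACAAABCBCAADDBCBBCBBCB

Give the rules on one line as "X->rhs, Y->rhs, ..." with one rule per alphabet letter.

  step 3 ⇒ step 4: DCAADDDBCBDCAADDD ⇒ BCB·CAA·D·D·BCB·BCB·BCB·A·CAA·A·BCB·CAA·D·D·BCB·BCB·BCB
    A ↦ D
    B ↦ A
    C ↦ CAA
    D ↦ BCB

A->D, B->A, C->CAA, D->BCB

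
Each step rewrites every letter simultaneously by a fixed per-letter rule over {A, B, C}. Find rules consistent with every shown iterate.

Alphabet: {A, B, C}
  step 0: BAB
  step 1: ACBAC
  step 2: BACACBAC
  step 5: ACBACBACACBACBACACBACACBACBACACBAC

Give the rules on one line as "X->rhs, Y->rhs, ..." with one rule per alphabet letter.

A->B, B->AC, C->AC

  step 1 ⇒ step 2: ACBAC ⇒ B·AC·AC·B·AC
    A ↦ B
    B ↦ AC
    C ↦ AC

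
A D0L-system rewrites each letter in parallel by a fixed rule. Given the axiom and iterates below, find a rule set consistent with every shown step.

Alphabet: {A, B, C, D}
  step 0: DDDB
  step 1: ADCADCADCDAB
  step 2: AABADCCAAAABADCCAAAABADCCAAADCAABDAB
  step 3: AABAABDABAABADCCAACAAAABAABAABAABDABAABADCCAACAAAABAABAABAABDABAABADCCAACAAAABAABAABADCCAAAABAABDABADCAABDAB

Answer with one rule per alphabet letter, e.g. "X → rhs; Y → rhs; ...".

A->AAB, B->DAB, C->CAA, D->ADC

  step 2 ⇒ step 3: AABADCCAAAABADCCAAAABADCCAAADCAABDAB ⇒ AAB·AAB·DAB·AAB·ADC·CAA·CAA·AAB·AAB·AAB·AAB·DAB·AAB·ADC·CAA·CAA·AAB·AAB·AAB·AAB·DAB·AAB·ADC·CAA·CAA·AAB·AAB·AAB·ADC·CAA·AAB·AAB·DAB·ADC·AAB·DAB
    A ↦ AAB
    B ↦ DAB
    C ↦ CAA
    D ↦ ADC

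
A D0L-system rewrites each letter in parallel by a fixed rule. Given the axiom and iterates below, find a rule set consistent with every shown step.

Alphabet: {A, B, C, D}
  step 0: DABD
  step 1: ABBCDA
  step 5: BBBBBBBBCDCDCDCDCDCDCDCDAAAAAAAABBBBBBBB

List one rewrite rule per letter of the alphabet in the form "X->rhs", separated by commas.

A->BB, B->CD, C->A, D->A

  step 0 ⇒ step 1: DABD ⇒ A·BB·CD·A
    A ↦ BB
    B ↦ CD
    D ↦ A
    C ↦ A  (constrained at step 1)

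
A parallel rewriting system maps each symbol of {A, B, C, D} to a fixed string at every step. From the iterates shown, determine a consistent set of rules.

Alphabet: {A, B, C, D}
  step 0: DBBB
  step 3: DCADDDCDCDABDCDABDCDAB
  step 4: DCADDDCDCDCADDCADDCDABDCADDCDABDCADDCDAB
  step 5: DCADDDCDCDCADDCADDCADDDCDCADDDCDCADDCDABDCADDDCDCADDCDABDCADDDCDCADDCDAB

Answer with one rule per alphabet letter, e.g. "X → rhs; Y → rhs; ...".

  step 4 ⇒ step 5: DCADDDCDCDCADDCADDCDABDCADDCDABDCADDCDAB ⇒ DC·AD·D·DC·DC·DC·AD·DC·AD·DC·AD·D·DC·DC·AD·D·DC·DC·AD·DC·D·AB·DC·AD·D·DC·DC·AD·DC·D·AB·DC·AD·D·DC·DC·AD·DC·D·AB
    A ↦ D
    B ↦ AB
    C ↦ AD
    D ↦ DC

A->D, B->AB, C->AD, D->DC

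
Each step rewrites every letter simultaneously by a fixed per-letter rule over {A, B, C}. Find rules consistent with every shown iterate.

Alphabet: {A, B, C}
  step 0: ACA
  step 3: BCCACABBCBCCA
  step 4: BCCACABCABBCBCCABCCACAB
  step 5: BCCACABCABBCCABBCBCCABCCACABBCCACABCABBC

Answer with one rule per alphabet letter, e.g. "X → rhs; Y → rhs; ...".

  step 4 ⇒ step 5: BCCACABCABBCBCCABCCACAB ⇒ BC·CA·CA·B·CA·B·BC·CA·B·BC·BC·CA·BC·CA·CA·B·BC·CA·CA·B·CA·B·BC
    A ↦ B
    B ↦ BC
    C ↦ CA

A->B, B->BC, C->CA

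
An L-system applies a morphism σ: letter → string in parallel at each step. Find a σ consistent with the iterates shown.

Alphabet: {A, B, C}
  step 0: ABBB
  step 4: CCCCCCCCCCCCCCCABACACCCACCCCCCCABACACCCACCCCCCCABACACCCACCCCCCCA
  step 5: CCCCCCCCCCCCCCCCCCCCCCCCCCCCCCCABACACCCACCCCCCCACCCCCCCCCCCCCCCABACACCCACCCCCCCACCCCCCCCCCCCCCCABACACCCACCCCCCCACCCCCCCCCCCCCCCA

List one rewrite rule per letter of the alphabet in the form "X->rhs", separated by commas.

A->CA, B->BA, C->CC

  step 4 ⇒ step 5: CCCCCCCCCCCCCCCABACACCCACCCCCCCABACACCCACCCCCCCABACACCCACCCCCCCA ⇒ CC·CC·CC·CC·CC·CC·CC·CC·CC·CC·CC·CC·CC·CC·CC·CA·BA·CA·CC·CA·CC·CC·CC·CA·CC·CC·CC·CC·CC·CC·CC·CA·BA·CA·CC·CA·CC·CC·CC·CA·CC·CC·CC·CC·CC·CC·CC·CA·BA·CA·CC·CA·CC·CC·CC·CA·CC·CC·CC·CC·CC·CC·CC·CA
    A ↦ CA
    B ↦ BA
    C ↦ CC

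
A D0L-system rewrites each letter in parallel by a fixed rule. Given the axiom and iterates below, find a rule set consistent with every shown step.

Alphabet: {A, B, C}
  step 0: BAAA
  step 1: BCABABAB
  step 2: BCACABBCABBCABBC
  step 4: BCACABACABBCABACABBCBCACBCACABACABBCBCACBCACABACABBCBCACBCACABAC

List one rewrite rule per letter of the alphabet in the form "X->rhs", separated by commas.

  step 1 ⇒ step 2: BCABABAB ⇒ BC·AC·AB·BC·AB·BC·AB·BC
    A ↦ AB
    B ↦ BC
    C ↦ AC

A->AB, B->BC, C->AC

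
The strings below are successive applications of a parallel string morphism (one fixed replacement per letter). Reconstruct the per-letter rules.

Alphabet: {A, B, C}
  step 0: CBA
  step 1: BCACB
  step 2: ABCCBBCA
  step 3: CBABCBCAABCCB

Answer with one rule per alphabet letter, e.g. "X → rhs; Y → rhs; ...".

A->CB, B->A, C->BC

  step 2 ⇒ step 3: ABCCBBCA ⇒ CB·A·BC·BC·A·A·BC·CB
    A ↦ CB
    B ↦ A
    C ↦ BC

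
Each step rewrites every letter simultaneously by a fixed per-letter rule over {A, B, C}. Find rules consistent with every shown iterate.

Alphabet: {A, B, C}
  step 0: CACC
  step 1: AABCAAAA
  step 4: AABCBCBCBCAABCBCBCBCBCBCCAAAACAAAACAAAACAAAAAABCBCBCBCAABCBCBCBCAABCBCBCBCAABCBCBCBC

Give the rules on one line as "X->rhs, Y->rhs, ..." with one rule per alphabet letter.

  step 0 ⇒ step 1: CACC ⇒ AA·BC·AA·AA
    A ↦ BC
    C ↦ AA
    B ↦ CAA  (constrained at step 1)

A->BC, B->CAA, C->AA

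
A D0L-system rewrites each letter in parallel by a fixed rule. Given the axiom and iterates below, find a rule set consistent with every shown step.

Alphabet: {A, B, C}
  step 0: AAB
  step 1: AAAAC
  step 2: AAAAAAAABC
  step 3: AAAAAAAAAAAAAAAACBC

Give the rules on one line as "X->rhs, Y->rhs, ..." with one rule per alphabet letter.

A->AA, B->C, C->BC

  step 2 ⇒ step 3: AAAAAAAABC ⇒ AA·AA·AA·AA·AA·AA·AA·AA·C·BC
    A ↦ AA
    B ↦ C
    C ↦ BC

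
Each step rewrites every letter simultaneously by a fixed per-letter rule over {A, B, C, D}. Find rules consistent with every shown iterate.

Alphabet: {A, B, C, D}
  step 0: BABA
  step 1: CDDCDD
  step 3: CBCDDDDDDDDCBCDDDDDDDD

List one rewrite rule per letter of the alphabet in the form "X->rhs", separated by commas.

A->DD, B->C, C->BC, D->AA

  step 0 ⇒ step 1: BABA ⇒ C·DD·C·DD
    A ↦ DD
    B ↦ C
    C ↦ BC  (constrained at step 1)
    D ↦ AA  (constrained at step 1)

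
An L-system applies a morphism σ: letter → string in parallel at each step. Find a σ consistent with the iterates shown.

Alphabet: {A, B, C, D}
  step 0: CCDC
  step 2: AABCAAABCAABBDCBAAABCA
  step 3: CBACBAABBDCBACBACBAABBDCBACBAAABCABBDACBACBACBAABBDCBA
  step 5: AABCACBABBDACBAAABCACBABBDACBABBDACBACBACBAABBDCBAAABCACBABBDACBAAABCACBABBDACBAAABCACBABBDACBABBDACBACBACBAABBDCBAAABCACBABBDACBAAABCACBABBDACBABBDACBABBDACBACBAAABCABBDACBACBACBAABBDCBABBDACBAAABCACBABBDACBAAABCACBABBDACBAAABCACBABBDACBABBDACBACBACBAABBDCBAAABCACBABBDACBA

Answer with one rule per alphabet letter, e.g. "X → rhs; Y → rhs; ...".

  step 2 ⇒ step 3: AABCAAABCAABBDCBAAABCA ⇒ CBA·CBA·A·BBD·CBA·CBA·CBA·A·BBD·CBA·CBA·A·A·BCA·BBD·A·CBA·CBA·CBA·A·BBD·CBA
    A ↦ CBA
    B ↦ A
    C ↦ BBD
    D ↦ BCA

A->CBA, B->A, C->BBD, D->BCA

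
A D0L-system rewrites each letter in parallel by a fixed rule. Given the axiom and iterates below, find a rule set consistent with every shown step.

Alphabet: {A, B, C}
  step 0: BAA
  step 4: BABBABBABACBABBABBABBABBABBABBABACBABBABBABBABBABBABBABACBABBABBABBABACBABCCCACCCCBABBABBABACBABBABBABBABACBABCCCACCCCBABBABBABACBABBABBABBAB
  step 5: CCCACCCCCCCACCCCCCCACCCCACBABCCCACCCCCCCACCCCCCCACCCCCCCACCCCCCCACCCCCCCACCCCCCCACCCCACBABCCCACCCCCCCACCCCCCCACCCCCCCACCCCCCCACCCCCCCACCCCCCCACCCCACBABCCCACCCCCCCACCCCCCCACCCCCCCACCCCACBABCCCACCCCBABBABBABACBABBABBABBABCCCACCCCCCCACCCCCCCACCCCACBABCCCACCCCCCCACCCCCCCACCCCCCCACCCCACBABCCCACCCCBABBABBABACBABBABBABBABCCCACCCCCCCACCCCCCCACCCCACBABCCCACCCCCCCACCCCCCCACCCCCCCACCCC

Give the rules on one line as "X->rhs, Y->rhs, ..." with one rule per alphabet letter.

A->AC, B->CCC, C->BAB

  step 4 ⇒ step 5: BABBABBABACBABBABBABBABBABBABBABACBABBABBABBABBABBABBABACBABBABBABBABACBABCCCACCCCBABBABBABACBABBABBABBABACBABCCCACCCCBABBABBABACBABBABBABBAB ⇒ CCC·AC·CCC·CCC·AC·CCC·CCC·AC·CCC·AC·BAB·CCC·AC·CCC·CCC·AC·CCC·CCC·AC·CCC·CCC·AC·CCC·CCC·AC·CCC·CCC·AC·CCC·CCC·AC·CCC·AC·BAB·CCC·AC·CCC·CCC·AC·CCC·CCC·AC·CCC·CCC·AC·CCC·CCC·AC·CCC·CCC·AC·CCC·CCC·AC·CCC·AC·BAB·CCC·AC·CCC·CCC·AC·CCC·CCC·AC·CCC·CCC·AC·CCC·AC·BAB·CCC·AC·CCC·BAB·BAB·BAB·AC·BAB·BAB·BAB·BAB·CCC·AC·CCC·CCC·AC·CCC·CCC·AC·CCC·AC·BAB·CCC·AC·CCC·CCC·AC·CCC·CCC·AC·CCC·CCC·AC·CCC·AC·BAB·CCC·AC·CCC·BAB·BAB·BAB·AC·BAB·BAB·BAB·BAB·CCC·AC·CCC·CCC·AC·CCC·CCC·AC·CCC·AC·BAB·CCC·AC·CCC·CCC·AC·CCC·CCC·AC·CCC·CCC·AC·CCC
    A ↦ AC
    B ↦ CCC
    C ↦ BAB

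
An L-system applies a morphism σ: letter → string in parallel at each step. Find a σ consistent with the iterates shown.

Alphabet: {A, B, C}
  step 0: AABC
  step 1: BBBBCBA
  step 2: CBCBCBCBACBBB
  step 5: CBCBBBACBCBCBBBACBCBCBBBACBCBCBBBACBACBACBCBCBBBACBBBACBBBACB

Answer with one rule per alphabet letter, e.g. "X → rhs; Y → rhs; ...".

A->BB, B->CB, C->A

  step 1 ⇒ step 2: BBBBCBA ⇒ CB·CB·CB·CB·A·CB·BB
    A ↦ BB
    B ↦ CB
    C ↦ A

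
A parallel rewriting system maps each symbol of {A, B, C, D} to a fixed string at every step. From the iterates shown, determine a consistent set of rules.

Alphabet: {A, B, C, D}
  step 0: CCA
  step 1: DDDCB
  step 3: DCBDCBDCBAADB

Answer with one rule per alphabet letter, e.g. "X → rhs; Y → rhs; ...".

  step 0 ⇒ step 1: CCA ⇒ D·D·DCB
    A ↦ DCB
    C ↦ D
    B ↦ DB  (constrained at step 1)
    D ↦ A  (constrained at step 1)

A->DCB, B->DB, C->D, D->A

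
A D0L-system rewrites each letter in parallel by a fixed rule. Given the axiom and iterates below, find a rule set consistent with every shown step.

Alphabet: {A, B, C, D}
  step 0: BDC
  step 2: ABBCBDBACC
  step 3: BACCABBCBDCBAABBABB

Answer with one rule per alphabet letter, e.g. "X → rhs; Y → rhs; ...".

A->BA, B->C, C->ABB, D->BD

  step 2 ⇒ step 3: ABBCBDBACC ⇒ BA·C·C·ABB·C·BD·C·BA·ABB·ABB
    A ↦ BA
    B ↦ C
    C ↦ ABB
    D ↦ BD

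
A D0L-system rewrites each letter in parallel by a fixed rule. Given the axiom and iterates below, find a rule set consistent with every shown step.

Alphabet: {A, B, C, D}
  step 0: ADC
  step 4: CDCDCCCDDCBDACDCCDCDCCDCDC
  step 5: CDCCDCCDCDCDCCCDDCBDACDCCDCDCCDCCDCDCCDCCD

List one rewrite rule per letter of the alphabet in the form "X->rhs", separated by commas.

A->BDA, B->D, C->CD, D->C

  step 4 ⇒ step 5: CDCDCCCDDCBDACDCCDCDCCDCDC ⇒ CD·C·CD·C·CD·CD·CD·C·C·CD·D·C·BDA·CD·C·CD·CD·C·CD·C·CD·CD·C·CD·C·CD
    A ↦ BDA
    B ↦ D
    C ↦ CD
    D ↦ C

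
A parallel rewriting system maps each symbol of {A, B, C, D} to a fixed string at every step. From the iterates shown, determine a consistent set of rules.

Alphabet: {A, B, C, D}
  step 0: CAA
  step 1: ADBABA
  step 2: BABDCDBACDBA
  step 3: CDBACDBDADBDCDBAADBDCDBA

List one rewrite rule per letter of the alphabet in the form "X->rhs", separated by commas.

  step 2 ⇒ step 3: BABDCDBACDBA ⇒ CD·BA·CD·BD·AD·BD·CD·BA·AD·BD·CD·BA
    A ↦ BA
    B ↦ CD
    C ↦ AD
    D ↦ BD

A->BA, B->CD, C->AD, D->BD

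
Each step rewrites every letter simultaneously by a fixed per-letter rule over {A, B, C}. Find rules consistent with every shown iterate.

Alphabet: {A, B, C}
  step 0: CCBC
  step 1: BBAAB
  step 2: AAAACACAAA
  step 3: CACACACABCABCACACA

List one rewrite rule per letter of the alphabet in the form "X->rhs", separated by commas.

  step 2 ⇒ step 3: AAAACACAAA ⇒ CA·CA·CA·CA·B·CA·B·CA·CA·CA
    A ↦ CA
    C ↦ B
  step 0 ⇒ step 1: CCBC ⇒ B·B·AA·B
    B ↦ AA

A->CA, B->AA, C->B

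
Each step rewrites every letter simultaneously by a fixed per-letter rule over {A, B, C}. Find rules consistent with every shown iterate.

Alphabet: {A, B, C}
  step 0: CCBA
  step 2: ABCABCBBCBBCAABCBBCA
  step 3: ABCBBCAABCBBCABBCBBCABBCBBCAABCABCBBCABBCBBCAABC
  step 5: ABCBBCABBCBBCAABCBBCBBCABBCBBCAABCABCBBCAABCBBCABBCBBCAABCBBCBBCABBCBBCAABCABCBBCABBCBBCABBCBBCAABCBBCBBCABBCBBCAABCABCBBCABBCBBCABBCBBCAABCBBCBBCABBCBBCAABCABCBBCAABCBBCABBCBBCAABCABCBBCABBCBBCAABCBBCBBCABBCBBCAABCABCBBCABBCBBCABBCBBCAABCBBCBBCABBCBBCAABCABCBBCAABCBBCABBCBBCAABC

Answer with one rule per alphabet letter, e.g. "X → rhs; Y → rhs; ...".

  step 2 ⇒ step 3: ABCABCBBCBBCAABCBBCA ⇒ ABC·BBC·A·ABC·BBC·A·BBC·BBC·A·BBC·BBC·A·ABC·ABC·BBC·A·BBC·BBC·A·ABC
    A ↦ ABC
    B ↦ BBC
    C ↦ A

A->ABC, B->BBC, C->A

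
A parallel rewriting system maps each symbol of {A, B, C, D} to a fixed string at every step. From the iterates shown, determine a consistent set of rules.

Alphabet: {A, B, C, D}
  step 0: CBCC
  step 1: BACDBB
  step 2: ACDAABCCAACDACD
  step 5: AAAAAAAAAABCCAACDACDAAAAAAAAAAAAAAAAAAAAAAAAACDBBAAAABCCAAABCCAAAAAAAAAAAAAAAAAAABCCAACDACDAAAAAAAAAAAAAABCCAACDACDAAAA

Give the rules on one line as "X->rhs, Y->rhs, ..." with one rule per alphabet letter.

  step 1 ⇒ step 2: BACDBB ⇒ ACD·AA·B·CCA·ACD·ACD
    A ↦ AA
    B ↦ ACD
    C ↦ B
    D ↦ CCA

A->AA, B->ACD, C->B, D->CCA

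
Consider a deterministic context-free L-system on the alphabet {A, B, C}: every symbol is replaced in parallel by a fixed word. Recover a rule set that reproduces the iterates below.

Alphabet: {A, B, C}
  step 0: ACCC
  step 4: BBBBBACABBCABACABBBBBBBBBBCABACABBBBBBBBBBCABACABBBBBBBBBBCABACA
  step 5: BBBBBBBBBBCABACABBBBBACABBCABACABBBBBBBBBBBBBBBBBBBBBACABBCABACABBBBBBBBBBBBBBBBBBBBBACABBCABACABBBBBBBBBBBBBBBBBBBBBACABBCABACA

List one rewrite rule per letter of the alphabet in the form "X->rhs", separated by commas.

  step 4 ⇒ step 5: BBBBBACABBCABACABBBBBBBBBBCABACABBBBBBBBBBCABACABBBBBBBBBBCABACA ⇒ BB·BB·BB·BB·BB·CA·BA·CA·BB·BB·BA·CA·BB·CA·BA·CA·BB·BB·BB·BB·BB·BB·BB·BB·BB·BB·BA·CA·BB·CA·BA·CA·BB·BB·BB·BB·BB·BB·BB·BB·BB·BB·BA·CA·BB·CA·BA·CA·BB·BB·BB·BB·BB·BB·BB·BB·BB·BB·BA·CA·BB·CA·BA·CA
    A ↦ CA
    B ↦ BB
    C ↦ BA

A->CA, B->BB, C->BA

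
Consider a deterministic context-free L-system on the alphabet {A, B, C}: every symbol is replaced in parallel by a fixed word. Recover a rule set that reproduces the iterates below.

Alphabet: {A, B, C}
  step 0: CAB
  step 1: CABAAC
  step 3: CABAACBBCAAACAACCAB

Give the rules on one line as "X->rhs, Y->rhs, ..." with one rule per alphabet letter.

  step 0 ⇒ step 1: CAB ⇒ CA·B·AAC
    A ↦ B
    B ↦ AAC
    C ↦ CA

A->B, B->AAC, C->CA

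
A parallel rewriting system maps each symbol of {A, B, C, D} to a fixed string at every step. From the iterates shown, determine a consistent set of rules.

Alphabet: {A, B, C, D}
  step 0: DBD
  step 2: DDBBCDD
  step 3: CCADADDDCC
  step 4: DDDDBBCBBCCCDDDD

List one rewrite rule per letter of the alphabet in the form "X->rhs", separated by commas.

  step 3 ⇒ step 4: CCADADDDCC ⇒ DD·DD·BB·C·BB·C·C·C·DD·DD
    A ↦ BB
    C ↦ DD
    D ↦ C
  step 2 ⇒ step 3: DDBBCDD ⇒ C·C·AD·AD·DD·C·C
    B ↦ AD

A->BB, B->AD, C->DD, D->C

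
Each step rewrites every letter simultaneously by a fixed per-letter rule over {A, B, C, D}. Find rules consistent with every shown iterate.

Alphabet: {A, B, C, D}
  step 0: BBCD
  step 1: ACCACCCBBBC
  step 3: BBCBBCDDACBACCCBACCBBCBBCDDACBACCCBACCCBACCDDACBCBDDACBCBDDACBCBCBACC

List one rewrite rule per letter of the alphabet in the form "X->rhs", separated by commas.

A->DDA, B->ACC, C->CB, D->BBC

  step 0 ⇒ step 1: BBCD ⇒ ACC·ACC·CB·BBC
    B ↦ ACC
    C ↦ CB
    D ↦ BBC
    A ↦ DDA  (constrained at step 1)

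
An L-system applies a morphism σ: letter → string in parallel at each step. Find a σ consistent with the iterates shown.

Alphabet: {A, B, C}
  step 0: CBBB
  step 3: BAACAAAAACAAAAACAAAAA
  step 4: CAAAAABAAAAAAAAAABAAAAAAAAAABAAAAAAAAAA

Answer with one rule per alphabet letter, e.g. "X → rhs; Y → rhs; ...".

A->AA, B->CA, C->B

  step 3 ⇒ step 4: BAACAAAAACAAAAACAAAAA ⇒ CA·AA·AA·B·AA·AA·AA·AA·AA·B·AA·AA·AA·AA·AA·B·AA·AA·AA·AA·AA
    A ↦ AA
    B ↦ CA
    C ↦ B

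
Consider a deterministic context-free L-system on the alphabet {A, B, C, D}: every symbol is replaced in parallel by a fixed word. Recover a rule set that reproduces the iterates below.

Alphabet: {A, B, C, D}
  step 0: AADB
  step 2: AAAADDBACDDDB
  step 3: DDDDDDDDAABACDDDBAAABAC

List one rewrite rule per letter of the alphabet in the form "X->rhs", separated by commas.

  step 2 ⇒ step 3: AAAADDBACDDDB ⇒ DD·DD·DD·DD·A·A·BAC·DD·DB·A·A·A·BAC
    A ↦ DD
    B ↦ BAC
    C ↦ DB
    D ↦ A

A->DD, B->BAC, C->DB, D->A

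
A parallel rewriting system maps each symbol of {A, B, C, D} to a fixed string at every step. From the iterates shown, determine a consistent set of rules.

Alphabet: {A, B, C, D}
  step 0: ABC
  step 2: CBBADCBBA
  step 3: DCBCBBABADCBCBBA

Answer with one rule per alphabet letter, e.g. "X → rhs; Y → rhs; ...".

  step 2 ⇒ step 3: CBBADCBBA ⇒ D·CB·CB·BA·BA·D·CB·CB·BA
    A ↦ BA
    B ↦ CB
    C ↦ D
    D ↦ BA

A->BA, B->CB, C->D, D->BA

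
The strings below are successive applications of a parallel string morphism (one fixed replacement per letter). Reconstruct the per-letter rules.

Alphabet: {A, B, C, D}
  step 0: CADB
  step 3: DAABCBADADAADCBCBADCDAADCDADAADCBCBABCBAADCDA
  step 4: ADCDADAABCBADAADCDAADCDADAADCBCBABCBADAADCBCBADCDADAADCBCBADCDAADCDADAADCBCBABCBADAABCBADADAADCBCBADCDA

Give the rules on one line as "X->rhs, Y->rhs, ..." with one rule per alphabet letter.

A->DA, B->A, C->BCB, D->ADC

  step 3 ⇒ step 4: DAABCBADADAADCBCBADCDAADCDADAADCBCBABCBAADCDA ⇒ ADC·DA·DA·A·BCB·A·DA·ADC·DA·ADC·DA·DA·ADC·BCB·A·BCB·A·DA·ADC·BCB·ADC·DA·DA·ADC·BCB·ADC·DA·ADC·DA·DA·ADC·BCB·A·BCB·A·DA·A·BCB·A·DA·DA·ADC·BCB·ADC·DA
    A ↦ DA
    B ↦ A
    C ↦ BCB
    D ↦ ADC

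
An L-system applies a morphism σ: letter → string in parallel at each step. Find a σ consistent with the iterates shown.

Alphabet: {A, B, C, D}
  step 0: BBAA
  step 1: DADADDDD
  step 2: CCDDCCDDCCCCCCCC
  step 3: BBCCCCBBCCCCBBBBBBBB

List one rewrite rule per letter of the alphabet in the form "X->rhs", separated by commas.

  step 2 ⇒ step 3: CCDDCCDDCCCCCCCC ⇒ B·B·CC·CC·B·B·CC·CC·B·B·B·B·B·B·B·B
    C ↦ B
    D ↦ CC
  step 0 ⇒ step 1: BBAA ⇒ DA·DA·DD·DD
    A ↦ DD
  step 0 ⇒ step 1: BBAA ⇒ DA·DA·DD·DD
    B ↦ DA

A->DD, B->DA, C->B, D->CC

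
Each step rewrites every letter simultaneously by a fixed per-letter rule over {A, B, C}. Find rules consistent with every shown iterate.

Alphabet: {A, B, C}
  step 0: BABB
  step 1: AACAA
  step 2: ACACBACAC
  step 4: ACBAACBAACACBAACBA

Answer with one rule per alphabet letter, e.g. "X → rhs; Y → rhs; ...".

A->AC, B->A, C->B

  step 1 ⇒ step 2: AACAA ⇒ AC·AC·B·AC·AC
    A ↦ AC
    C ↦ B
  step 0 ⇒ step 1: BABB ⇒ A·AC·A·A
    B ↦ A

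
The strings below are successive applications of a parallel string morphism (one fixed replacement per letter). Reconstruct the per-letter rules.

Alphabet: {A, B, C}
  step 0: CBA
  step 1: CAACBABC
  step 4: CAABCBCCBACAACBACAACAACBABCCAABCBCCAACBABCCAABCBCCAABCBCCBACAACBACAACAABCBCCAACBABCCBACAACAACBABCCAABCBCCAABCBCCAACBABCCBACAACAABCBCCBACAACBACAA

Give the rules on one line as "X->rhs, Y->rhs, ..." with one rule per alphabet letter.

  step 0 ⇒ step 1: CBA ⇒ CAA·CBA·BC
    A ↦ BC
    B ↦ CBA
    C ↦ CAA

A->BC, B->CBA, C->CAA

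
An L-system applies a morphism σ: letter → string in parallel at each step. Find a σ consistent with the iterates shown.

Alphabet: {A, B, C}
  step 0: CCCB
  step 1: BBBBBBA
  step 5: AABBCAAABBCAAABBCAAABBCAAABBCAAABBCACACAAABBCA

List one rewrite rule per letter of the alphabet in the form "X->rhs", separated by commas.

A->CA, B->A, C->BB

  step 0 ⇒ step 1: CCCB ⇒ BB·BB·BB·A
    B ↦ A
    C ↦ BB
    A ↦ CA  (constrained at step 1)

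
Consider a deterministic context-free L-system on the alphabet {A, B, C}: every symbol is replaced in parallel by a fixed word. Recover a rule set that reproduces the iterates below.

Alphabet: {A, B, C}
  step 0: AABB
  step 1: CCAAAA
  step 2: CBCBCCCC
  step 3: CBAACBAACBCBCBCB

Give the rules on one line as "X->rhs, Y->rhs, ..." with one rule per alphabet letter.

A->C, B->AA, C->CB

  step 2 ⇒ step 3: CBCBCCCC ⇒ CB·AA·CB·AA·CB·CB·CB·CB
    B ↦ AA
    C ↦ CB
  step 0 ⇒ step 1: AABB ⇒ C·C·AA·AA
    A ↦ C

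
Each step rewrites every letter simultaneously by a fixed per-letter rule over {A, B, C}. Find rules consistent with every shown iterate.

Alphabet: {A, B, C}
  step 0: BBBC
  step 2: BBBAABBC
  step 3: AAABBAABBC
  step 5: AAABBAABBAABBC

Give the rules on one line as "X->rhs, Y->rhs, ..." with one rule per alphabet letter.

  step 2 ⇒ step 3: BBBAABBC ⇒ A·A·A·B·B·A·A·BBC
    A ↦ B
    B ↦ A
    C ↦ BBC

A->B, B->A, C->BBC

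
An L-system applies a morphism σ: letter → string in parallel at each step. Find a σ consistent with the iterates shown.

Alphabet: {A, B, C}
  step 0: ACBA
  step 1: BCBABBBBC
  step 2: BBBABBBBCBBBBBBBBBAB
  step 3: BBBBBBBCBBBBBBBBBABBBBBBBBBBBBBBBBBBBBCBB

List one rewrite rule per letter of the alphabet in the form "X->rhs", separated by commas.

  step 2 ⇒ step 3: BBBABBBBCBBBBBBBBBAB ⇒ BB·BB·BB·BC·BB·BB·BB·BB·BAB·BB·BB·BB·BB·BB·BB·BB·BB·BB·BC·BB
    A ↦ BC
    B ↦ BB
    C ↦ BAB

A->BC, B->BB, C->BAB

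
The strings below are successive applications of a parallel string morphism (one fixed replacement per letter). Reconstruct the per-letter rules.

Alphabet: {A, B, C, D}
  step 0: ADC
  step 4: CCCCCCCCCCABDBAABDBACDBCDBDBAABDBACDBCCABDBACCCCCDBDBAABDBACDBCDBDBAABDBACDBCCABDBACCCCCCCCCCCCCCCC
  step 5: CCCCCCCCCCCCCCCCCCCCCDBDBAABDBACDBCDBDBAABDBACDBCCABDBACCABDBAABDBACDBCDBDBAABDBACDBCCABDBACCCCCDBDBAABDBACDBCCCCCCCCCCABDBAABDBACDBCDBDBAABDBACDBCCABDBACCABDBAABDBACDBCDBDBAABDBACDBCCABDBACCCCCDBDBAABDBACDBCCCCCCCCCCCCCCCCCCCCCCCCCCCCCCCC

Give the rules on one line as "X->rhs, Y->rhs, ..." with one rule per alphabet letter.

  step 4 ⇒ step 5: CCCCCCCCCCABDBAABDBACDBCDBDBAABDBACDBCCABDBACCCCCDBDBAABDBACDBCDBDBAABDBACDBCCABDBACCCCCCCCCCCCCCCC ⇒ CC·CC·CC·CC·CC·CC·CC·CC·CC·CC·CDB·DBA·AB·DBA·CDB·CDB·DBA·AB·DBA·CDB·CC·AB·DBA·CC·AB·DBA·AB·DBA·CDB·CDB·DBA·AB·DBA·CDB·CC·AB·DBA·CC·CC·CDB·DBA·AB·DBA·CDB·CC·CC·CC·CC·CC·AB·DBA·AB·DBA·CDB·CDB·DBA·AB·DBA·CDB·CC·AB·DBA·CC·AB·DBA·AB·DBA·CDB·CDB·DBA·AB·DBA·CDB·CC·AB·DBA·CC·CC·CDB·DBA·AB·DBA·CDB·CC·CC·CC·CC·CC·CC·CC·CC·CC·CC·CC·CC·CC·CC·CC·CC
    A ↦ CDB
    B ↦ DBA
    C ↦ CC
    D ↦ AB

A->CDB, B->DBA, C->CC, D->AB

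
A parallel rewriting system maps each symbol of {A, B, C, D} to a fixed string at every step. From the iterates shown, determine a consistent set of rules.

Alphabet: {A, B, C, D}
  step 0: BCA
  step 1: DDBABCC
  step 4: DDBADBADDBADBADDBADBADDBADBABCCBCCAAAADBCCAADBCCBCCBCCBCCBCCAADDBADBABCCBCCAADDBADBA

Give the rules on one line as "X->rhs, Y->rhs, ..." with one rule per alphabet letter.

  step 0 ⇒ step 1: BCA ⇒ D·DBA·BCC
    A ↦ BCC
    B ↦ D
    C ↦ DBA
    D ↦ AA  (constrained at step 1)

A->BCC, B->D, C->DBA, D->AA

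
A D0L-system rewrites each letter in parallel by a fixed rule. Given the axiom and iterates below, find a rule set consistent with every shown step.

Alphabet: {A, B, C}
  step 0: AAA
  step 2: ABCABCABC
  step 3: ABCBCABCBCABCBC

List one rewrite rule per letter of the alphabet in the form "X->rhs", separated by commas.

A->AB, B->C, C->BC

  step 2 ⇒ step 3: ABCABCABC ⇒ AB·C·BC·AB·C·BC·AB·C·BC
    A ↦ AB
    B ↦ C
    C ↦ BC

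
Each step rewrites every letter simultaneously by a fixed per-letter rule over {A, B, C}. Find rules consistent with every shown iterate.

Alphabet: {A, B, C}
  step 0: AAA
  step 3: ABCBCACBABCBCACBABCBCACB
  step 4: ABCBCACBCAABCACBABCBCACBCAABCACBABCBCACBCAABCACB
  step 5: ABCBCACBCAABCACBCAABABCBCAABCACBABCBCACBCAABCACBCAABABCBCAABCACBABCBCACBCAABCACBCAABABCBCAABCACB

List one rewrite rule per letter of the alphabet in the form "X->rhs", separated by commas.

  step 4 ⇒ step 5: ABCBCACBCAABCACBABCBCACBCAABCACBABCBCACBCAABCACB ⇒ AB·CB·CA·CB·CA·AB·CA·CB·CA·AB·AB·CB·CA·AB·CA·CB·AB·CB·CA·CB·CA·AB·CA·CB·CA·AB·AB·CB·CA·AB·CA·CB·AB·CB·CA·CB·CA·AB·CA·CB·CA·AB·AB·CB·CA·AB·CA·CB
    A ↦ AB
    B ↦ CB
    C ↦ CA

A->AB, B->CB, C->CA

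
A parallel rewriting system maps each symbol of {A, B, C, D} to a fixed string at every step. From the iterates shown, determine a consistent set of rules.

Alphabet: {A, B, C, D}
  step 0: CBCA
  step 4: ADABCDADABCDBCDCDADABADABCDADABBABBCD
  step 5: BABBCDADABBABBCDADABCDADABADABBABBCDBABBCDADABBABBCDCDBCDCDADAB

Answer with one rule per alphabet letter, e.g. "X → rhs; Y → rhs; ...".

  step 4 ⇒ step 5: ADABCDADABCDBCDCDADABADABCDADABBABBCD ⇒ B·AB·B·CD·AD·AB·B·AB·B·CD·AD·AB·CD·AD·AB·AD·AB·B·AB·B·CD·B·AB·B·CD·AD·AB·B·AB·B·CD·CD·B·CD·CD·AD·AB
    A ↦ B
    B ↦ CD
    C ↦ AD
    D ↦ AB

A->B, B->CD, C->AD, D->AB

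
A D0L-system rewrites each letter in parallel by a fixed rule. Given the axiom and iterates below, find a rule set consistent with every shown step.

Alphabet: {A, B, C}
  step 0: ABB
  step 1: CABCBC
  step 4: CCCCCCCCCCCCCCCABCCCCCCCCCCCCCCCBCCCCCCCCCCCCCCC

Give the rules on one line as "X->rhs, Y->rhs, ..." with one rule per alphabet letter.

A->CA, B->BC, C->CC

  step 0 ⇒ step 1: ABB ⇒ CA·BC·BC
    A ↦ CA
    B ↦ BC
    C ↦ CC  (constrained at step 1)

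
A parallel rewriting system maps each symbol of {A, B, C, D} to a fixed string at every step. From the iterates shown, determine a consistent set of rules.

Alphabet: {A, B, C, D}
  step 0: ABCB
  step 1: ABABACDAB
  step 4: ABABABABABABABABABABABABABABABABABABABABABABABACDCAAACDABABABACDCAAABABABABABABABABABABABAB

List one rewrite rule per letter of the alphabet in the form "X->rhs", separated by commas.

  step 0 ⇒ step 1: ABCB ⇒ AB·AB·ACD·AB
    A ↦ AB
    B ↦ AB
    C ↦ ACD
    D ↦ CAA  (constrained at step 1)

A->AB, B->AB, C->ACD, D->CAA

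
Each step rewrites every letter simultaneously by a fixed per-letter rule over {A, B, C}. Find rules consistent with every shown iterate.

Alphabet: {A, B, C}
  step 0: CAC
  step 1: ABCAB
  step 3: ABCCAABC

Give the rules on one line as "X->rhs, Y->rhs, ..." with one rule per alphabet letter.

  step 0 ⇒ step 1: CAC ⇒ AB·C·AB
    A ↦ C
    C ↦ AB
    B ↦ A  (constrained at step 1)

A->C, B->A, C->AB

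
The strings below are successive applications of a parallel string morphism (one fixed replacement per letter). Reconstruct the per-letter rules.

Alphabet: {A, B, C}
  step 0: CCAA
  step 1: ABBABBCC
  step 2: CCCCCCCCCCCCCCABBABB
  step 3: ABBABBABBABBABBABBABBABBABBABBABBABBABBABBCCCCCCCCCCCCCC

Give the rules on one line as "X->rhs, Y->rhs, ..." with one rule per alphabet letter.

  step 2 ⇒ step 3: CCCCCCCCCCCCCCABBABB ⇒ ABB·ABB·ABB·ABB·ABB·ABB·ABB·ABB·ABB·ABB·ABB·ABB·ABB·ABB·C·CCC·CCC·C·CCC·CCC
    A ↦ C
    B ↦ CCC
    C ↦ ABB

A->C, B->CCC, C->ABB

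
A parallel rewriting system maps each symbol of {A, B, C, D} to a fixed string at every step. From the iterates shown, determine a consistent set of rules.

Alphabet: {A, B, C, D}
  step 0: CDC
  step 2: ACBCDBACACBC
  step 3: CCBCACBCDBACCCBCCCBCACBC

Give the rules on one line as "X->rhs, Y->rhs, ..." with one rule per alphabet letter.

  step 2 ⇒ step 3: ACBCDBACACBC ⇒ CC·BC·AC·BC·DB·AC·CC·BC·CC·BC·AC·BC
    A ↦ CC
    B ↦ AC
    C ↦ BC
    D ↦ DB

A->CC, B->AC, C->BC, D->DB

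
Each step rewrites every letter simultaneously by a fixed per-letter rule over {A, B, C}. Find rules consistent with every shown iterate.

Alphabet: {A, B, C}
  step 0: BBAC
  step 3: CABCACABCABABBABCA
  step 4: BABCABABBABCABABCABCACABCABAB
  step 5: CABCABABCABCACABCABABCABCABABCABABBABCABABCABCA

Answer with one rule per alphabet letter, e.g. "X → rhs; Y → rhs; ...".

  step 4 ⇒ step 5: BABCABABBABCABABCABCACABCABAB ⇒ CA·B·CA·BA·B·CA·B·CA·CA·B·CA·BA·B·CA·B·CA·BA·B·CA·BA·B·BA·B·CA·BA·B·CA·B·CA
    A ↦ B
    B ↦ CA
    C ↦ BA

A->B, B->CA, C->BA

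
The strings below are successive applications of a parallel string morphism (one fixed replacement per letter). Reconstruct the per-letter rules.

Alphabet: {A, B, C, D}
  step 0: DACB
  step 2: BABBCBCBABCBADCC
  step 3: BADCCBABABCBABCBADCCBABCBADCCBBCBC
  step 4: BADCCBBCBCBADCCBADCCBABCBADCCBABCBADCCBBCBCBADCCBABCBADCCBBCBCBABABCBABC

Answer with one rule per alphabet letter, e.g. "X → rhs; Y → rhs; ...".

  step 3 ⇒ step 4: BADCCBABABCBABCBADCCBABCBADCCBBCBC ⇒ BA·DCC·B·BC·BC·BA·DCC·BA·DCC·BA·BC·BA·DCC·BA·BC·BA·DCC·B·BC·BC·BA·DCC·BA·BC·BA·DCC·B·BC·BC·BA·BA·BC·BA·BC
    A ↦ DCC
    B ↦ BA
    C ↦ BC
    D ↦ B

A->DCC, B->BA, C->BC, D->B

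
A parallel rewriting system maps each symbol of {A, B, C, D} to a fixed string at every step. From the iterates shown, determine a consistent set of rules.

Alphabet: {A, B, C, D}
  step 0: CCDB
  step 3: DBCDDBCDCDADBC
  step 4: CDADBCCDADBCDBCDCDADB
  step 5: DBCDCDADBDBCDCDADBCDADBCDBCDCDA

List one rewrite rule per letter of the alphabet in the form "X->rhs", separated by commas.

A->D, B->DA, C->DB, D->C

  step 4 ⇒ step 5: CDADBCCDADBCDBCDCDADB ⇒ DB·C·D·C·DA·DB·DB·C·D·C·DA·DB·C·DA·DB·C·DB·C·D·C·DA
    A ↦ D
    B ↦ DA
    C ↦ DB
    D ↦ C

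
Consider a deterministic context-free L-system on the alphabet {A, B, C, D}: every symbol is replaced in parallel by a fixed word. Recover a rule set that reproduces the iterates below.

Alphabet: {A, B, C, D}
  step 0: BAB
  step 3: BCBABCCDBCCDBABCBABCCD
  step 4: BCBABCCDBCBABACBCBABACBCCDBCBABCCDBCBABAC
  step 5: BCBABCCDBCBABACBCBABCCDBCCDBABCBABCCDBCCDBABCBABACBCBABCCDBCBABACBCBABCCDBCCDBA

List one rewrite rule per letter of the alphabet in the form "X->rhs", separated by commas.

A->CD, B->BC, C->BA, D->C

  step 4 ⇒ step 5: BCBABCCDBCBABACBCBABACBCCDBCBABCCDBCBABAC ⇒ BC·BA·BC·CD·BC·BA·BA·C·BC·BA·BC·CD·BC·CD·BA·BC·BA·BC·CD·BC·CD·BA·BC·BA·BA·C·BC·BA·BC·CD·BC·BA·BA·C·BC·BA·BC·CD·BC·CD·BA
    A ↦ CD
    B ↦ BC
    C ↦ BA
    D ↦ C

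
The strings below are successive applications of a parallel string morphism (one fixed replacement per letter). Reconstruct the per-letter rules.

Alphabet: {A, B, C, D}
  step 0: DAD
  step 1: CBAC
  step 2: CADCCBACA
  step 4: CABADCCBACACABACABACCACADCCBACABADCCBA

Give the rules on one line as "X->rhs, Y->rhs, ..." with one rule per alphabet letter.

  step 1 ⇒ step 2: CBAC ⇒ CA·DCC·BA·CA
    A ↦ BA
    B ↦ DCC
    C ↦ CA
  step 0 ⇒ step 1: DAD ⇒ C·BA·C
    D ↦ C

A->BA, B->DCC, C->CA, D->C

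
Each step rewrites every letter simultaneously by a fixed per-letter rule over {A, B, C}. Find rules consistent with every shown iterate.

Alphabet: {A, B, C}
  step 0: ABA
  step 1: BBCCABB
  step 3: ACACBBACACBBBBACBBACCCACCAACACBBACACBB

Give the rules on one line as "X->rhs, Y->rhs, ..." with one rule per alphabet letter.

  step 0 ⇒ step 1: ABA ⇒ BB·CCA·BB
    A ↦ BB
    B ↦ CCA
    C ↦ AC  (constrained at step 1)

A->BB, B->CCA, C->AC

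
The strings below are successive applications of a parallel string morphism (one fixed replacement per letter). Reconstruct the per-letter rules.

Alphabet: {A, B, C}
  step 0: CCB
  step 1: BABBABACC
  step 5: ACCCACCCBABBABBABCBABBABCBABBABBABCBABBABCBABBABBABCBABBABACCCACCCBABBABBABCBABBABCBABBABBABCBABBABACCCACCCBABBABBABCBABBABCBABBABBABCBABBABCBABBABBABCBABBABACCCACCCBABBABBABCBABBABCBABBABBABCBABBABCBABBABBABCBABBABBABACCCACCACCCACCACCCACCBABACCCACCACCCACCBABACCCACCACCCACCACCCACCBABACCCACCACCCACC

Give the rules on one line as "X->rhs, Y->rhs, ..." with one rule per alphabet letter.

  step 0 ⇒ step 1: CCB ⇒ BAB·BAB·ACC
    B ↦ ACC
    C ↦ BAB
    A ↦ C  (constrained at step 1)

A->C, B->ACC, C->BAB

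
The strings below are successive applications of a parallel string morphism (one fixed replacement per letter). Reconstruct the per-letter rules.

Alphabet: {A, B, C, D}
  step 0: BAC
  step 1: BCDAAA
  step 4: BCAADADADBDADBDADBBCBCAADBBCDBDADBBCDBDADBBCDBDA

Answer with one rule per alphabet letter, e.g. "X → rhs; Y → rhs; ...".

  step 0 ⇒ step 1: BAC ⇒ BC·DA·AA
    A ↦ DA
    B ↦ BC
    C ↦ AA
    D ↦ DB  (constrained at step 1)

A->DA, B->BC, C->AA, D->DB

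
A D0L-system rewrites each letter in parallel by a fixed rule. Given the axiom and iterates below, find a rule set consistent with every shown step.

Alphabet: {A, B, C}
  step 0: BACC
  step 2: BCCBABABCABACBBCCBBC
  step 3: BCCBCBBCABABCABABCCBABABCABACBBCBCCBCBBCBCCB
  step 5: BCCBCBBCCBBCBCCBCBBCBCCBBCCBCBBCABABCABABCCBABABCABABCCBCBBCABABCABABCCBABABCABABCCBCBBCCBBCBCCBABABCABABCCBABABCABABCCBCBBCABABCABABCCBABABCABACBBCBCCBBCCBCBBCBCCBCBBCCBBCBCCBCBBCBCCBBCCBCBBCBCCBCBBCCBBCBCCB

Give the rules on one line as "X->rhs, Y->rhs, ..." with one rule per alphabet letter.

  step 2 ⇒ step 3: BCCBABABCABACBBCCBBC ⇒ BC·CB·CB·BC·ABA·BC·ABA·BC·CB·ABA·BC·ABA·CB·BC·BC·CB·CB·BC·BC·CB
    A ↦ ABA
    B ↦ BC
    C ↦ CB

A->ABA, B->BC, C->CB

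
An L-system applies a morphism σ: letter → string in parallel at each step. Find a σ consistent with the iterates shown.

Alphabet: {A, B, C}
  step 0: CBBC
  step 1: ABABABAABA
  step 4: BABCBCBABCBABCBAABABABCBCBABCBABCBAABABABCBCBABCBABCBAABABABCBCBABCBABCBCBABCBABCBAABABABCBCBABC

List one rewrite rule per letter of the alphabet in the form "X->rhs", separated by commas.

  step 0 ⇒ step 1: CBBC ⇒ ABA·BA·BA·ABA
    B ↦ BA
    C ↦ ABA
    A ↦ BC  (constrained at step 1)

A->BC, B->BA, C->ABA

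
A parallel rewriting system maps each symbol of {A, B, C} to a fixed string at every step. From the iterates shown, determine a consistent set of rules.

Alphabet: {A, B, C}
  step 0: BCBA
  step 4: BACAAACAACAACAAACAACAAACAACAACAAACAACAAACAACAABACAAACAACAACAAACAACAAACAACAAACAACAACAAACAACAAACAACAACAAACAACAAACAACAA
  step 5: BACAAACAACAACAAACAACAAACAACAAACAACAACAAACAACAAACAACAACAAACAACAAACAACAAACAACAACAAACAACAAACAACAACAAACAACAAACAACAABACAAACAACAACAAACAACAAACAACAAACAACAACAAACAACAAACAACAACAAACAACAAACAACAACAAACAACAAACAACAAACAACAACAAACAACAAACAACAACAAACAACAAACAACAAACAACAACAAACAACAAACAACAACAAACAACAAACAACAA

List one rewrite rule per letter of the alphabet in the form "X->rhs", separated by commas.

  step 4 ⇒ step 5: BACAAACAACAACAAACAACAAACAACAACAAACAACAAACAACAABACAAACAACAACAAACAACAAACAACAAACAACAACAAACAACAAACAACAACAAACAACAAACAACAA ⇒ BA·CAA·A·CAA·CAA·CAA·A·CAA·CAA·A·CAA·CAA·A·CAA·CAA·CAA·A·CAA·CAA·A·CAA·CAA·CAA·A·CAA·CAA·A·CAA·CAA·A·CAA·CAA·CAA·A·CAA·CAA·A·CAA·CAA·CAA·A·CAA·CAA·A·CAA·CAA·BA·CAA·A·CAA·CAA·CAA·A·CAA·CAA·A·CAA·CAA·A·CAA·CAA·CAA·A·CAA·CAA·A·CAA·CAA·CAA·A·CAA·CAA·A·CAA·CAA·CAA·A·CAA·CAA·A·CAA·CAA·A·CAA·CAA·CAA·A·CAA·CAA·A·CAA·CAA·CAA·A·CAA·CAA·A·CAA·CAA·A·CAA·CAA·CAA·A·CAA·CAA·A·CAA·CAA·CAA·A·CAA·CAA·A·CAA·CAA
    A ↦ CAA
    B ↦ BA
    C ↦ A

A->CAA, B->BA, C->A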